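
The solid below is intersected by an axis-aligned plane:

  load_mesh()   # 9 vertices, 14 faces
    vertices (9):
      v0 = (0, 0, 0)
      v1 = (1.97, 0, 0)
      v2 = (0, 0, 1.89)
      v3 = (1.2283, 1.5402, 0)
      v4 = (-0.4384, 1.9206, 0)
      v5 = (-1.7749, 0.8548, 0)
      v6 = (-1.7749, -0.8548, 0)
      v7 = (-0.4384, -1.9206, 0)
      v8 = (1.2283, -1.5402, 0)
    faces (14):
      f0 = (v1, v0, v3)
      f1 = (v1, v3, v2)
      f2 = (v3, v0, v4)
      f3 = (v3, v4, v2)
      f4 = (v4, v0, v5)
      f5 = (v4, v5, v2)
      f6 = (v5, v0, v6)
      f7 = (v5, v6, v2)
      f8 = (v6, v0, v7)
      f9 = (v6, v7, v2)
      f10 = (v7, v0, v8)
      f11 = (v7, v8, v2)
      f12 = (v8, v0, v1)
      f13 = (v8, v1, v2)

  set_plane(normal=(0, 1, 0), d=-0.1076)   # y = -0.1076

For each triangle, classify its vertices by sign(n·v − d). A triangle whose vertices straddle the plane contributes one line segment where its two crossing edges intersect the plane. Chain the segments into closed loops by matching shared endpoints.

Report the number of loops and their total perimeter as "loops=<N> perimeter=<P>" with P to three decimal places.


loops=1 perimeter=8.851

Straddling triangles (8 of 14):
  (v5,v0,v6) [++-] → (-0.22342, -0.1076, 0)–(-1.7749, -0.1076, 0)  len=1.5515
  (v5,v6,v2) [+-+] → (-1.7749, -0.1076, 0)–(-0.22342, -0.1076, 1.65209)  len=2.2664
  (v6,v0,v7) [-+-] → (-0.22342, -0.1076, 0)–(-0.024561, -0.1076, 0)  len=0.1989
  (v6,v7,v2) [--+] → (-0.024561, -0.1076, 1.78411)–(-0.22342, -0.1076, 1.65209)  len=0.2387
  (v7,v0,v8) [-+-] → (-0.024561, -0.1076, 0)–(0.0858103, -0.1076, 0)  len=0.1104
  (v7,v8,v2) [--+] → (0.0858103, -0.1076, 1.75796)–(-0.024561, -0.1076, 1.78411)  len=0.1134
  (v8,v0,v1) [-++] → (0.0858103, -0.1076, 0)–(1.91818, -0.1076, 0)  len=1.8324
  (v8,v1,v2) [-++] → (1.91818, -0.1076, 0)–(0.0858103, -0.1076, 1.75796)  len=2.5393

Chained into 1 loop(s):
  loop 1: 8 segments, perimeter = 8.8509
Total perimeter = 8.851


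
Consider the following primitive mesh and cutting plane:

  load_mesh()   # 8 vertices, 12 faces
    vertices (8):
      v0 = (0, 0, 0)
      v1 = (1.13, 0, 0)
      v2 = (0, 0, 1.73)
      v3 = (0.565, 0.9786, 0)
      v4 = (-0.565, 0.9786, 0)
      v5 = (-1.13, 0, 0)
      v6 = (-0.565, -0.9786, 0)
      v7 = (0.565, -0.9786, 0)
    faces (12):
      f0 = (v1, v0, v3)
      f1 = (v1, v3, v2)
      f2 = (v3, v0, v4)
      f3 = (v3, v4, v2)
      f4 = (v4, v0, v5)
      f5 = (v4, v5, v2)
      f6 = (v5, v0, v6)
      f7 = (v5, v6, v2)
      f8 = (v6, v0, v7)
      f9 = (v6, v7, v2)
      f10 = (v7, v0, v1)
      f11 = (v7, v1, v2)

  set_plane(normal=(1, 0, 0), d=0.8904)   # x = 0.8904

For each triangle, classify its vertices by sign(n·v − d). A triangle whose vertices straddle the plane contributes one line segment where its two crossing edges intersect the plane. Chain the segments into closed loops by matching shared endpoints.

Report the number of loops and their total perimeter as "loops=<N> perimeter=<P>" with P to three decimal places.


loops=1 perimeter=1.938

Straddling triangles (4 of 12):
  (v1,v0,v3) [+--] → (0.8904, 0, 0)–(0.8904, 0.414996, 0)  len=0.4150
  (v1,v3,v2) [+--] → (0.8904, 0.414996, 0)–(0.8904, 0, 0.366821)  len=0.5539
  (v7,v0,v1) [--+] → (0.8904, 0, 0)–(0.8904, -0.414996, 0)  len=0.4150
  (v7,v1,v2) [-+-] → (0.8904, -0.414996, 0)–(0.8904, 0, 0.366821)  len=0.5539

Chained into 1 loop(s):
  loop 1: 4 segments, perimeter = 1.9377
Total perimeter = 1.938


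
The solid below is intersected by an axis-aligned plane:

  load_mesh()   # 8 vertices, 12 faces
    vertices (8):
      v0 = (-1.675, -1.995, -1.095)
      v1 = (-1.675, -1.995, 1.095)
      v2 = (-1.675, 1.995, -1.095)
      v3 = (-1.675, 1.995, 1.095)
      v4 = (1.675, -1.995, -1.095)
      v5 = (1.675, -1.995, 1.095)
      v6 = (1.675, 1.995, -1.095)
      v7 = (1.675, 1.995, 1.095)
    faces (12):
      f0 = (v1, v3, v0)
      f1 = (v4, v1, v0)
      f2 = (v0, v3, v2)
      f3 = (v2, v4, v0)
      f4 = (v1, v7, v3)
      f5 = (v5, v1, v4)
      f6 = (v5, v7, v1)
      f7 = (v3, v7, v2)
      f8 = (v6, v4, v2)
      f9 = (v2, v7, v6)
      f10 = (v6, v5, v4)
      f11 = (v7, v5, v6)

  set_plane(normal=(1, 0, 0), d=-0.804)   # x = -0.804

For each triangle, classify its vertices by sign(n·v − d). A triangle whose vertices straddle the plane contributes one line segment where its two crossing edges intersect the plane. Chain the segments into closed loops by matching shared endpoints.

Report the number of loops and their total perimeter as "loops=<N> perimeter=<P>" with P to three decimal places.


loops=1 perimeter=12.360

Straddling triangles (8 of 12):
  (v4,v1,v0) [+--] → (-0.804, -1.995, 0.5256)–(-0.804, -1.995, -1.095)  len=1.6206
  (v2,v4,v0) [-+-] → (-0.804, 0.9576, -1.095)–(-0.804, -1.995, -1.095)  len=2.9526
  (v1,v7,v3) [-+-] → (-0.804, -0.9576, 1.095)–(-0.804, 1.995, 1.095)  len=2.9526
  (v5,v1,v4) [+-+] → (-0.804, -1.995, 1.095)–(-0.804, -1.995, 0.5256)  len=0.5694
  (v5,v7,v1) [++-] → (-0.804, -0.9576, 1.095)–(-0.804, -1.995, 1.095)  len=1.0374
  (v3,v7,v2) [-+-] → (-0.804, 1.995, 1.095)–(-0.804, 1.995, -0.5256)  len=1.6206
  (v6,v4,v2) [++-] → (-0.804, 0.9576, -1.095)–(-0.804, 1.995, -1.095)  len=1.0374
  (v2,v7,v6) [-++] → (-0.804, 1.995, -0.5256)–(-0.804, 1.995, -1.095)  len=0.5694

Chained into 1 loop(s):
  loop 1: 8 segments, perimeter = 12.3600
Total perimeter = 12.360


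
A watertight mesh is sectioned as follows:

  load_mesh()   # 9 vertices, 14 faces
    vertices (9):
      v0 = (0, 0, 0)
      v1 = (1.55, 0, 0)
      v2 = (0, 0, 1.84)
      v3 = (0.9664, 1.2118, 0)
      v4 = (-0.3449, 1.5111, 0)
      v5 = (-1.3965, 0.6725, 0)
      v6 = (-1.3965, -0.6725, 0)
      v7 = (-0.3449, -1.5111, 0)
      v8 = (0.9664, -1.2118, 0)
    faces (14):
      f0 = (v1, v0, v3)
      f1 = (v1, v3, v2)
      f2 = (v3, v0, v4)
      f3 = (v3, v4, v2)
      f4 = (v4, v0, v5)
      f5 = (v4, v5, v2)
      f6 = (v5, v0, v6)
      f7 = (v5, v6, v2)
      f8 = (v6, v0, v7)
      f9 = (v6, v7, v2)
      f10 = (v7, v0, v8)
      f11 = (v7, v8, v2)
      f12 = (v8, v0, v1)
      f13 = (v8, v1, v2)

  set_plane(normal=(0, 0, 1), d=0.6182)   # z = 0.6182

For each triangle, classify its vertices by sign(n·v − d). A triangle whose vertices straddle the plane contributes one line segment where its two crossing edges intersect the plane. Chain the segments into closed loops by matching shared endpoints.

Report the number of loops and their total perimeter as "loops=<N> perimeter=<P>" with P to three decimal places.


Straddling triangles (7 of 14):
  (v1,v3,v2) [--+] → (0.641711, 0.804662, 0.6182)–(1.02923, 0, 0.6182)  len=0.8931
  (v3,v4,v2) [--+] → (-0.229021, 1.0034, 0.6182)–(0.641711, 0.804662, 0.6182)  len=0.8931
  (v4,v5,v2) [--+] → (-0.927306, 0.446555, 0.6182)–(-0.229021, 1.0034, 0.6182)  len=0.8931
  (v5,v6,v2) [--+] → (-0.927306, -0.446555, 0.6182)–(-0.927306, 0.446555, 0.6182)  len=0.8931
  (v6,v7,v2) [--+] → (-0.229021, -1.0034, 0.6182)–(-0.927306, -0.446555, 0.6182)  len=0.8931
  (v7,v8,v2) [--+] → (0.641711, -0.804662, 0.6182)–(-0.229021, -1.0034, 0.6182)  len=0.8931
  (v8,v1,v2) [--+] → (1.02923, 0, 0.6182)–(0.641711, -0.804662, 0.6182)  len=0.8931

Chained into 1 loop(s):
  loop 1: 7 segments, perimeter = 6.2519
Total perimeter = 6.252

loops=1 perimeter=6.252


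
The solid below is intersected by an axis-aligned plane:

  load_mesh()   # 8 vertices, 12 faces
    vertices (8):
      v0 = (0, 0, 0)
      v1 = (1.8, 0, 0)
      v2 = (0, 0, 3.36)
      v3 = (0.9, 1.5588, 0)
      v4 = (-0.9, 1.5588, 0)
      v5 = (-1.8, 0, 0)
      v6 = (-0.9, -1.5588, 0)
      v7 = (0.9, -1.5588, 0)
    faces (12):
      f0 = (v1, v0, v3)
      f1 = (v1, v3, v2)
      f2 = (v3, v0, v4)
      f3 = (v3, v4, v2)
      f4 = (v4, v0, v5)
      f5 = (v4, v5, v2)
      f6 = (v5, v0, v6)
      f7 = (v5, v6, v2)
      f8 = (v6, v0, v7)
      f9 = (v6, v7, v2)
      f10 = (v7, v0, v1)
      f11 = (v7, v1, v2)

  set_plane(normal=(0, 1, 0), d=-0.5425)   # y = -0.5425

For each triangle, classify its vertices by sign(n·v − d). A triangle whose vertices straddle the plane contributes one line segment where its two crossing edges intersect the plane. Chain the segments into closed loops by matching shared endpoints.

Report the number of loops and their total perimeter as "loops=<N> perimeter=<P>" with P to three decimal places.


loops=1 perimeter=8.570

Straddling triangles (6 of 12):
  (v5,v0,v6) [++-] → (-0.313222, -0.5425, 0)–(-1.48678, -0.5425, 0)  len=1.1736
  (v5,v6,v2) [+-+] → (-1.48678, -0.5425, 0)–(-0.313222, -0.5425, 2.19064)  len=2.4852
  (v6,v0,v7) [-+-] → (-0.313222, -0.5425, 0)–(0.313222, -0.5425, 0)  len=0.6264
  (v6,v7,v2) [--+] → (0.313222, -0.5425, 2.19064)–(-0.313222, -0.5425, 2.19064)  len=0.6264
  (v7,v0,v1) [-++] → (0.313222, -0.5425, 0)–(1.48678, -0.5425, 0)  len=1.1736
  (v7,v1,v2) [-++] → (1.48678, -0.5425, 0)–(0.313222, -0.5425, 2.19064)  len=2.4852

Chained into 1 loop(s):
  loop 1: 6 segments, perimeter = 8.5704
Total perimeter = 8.570


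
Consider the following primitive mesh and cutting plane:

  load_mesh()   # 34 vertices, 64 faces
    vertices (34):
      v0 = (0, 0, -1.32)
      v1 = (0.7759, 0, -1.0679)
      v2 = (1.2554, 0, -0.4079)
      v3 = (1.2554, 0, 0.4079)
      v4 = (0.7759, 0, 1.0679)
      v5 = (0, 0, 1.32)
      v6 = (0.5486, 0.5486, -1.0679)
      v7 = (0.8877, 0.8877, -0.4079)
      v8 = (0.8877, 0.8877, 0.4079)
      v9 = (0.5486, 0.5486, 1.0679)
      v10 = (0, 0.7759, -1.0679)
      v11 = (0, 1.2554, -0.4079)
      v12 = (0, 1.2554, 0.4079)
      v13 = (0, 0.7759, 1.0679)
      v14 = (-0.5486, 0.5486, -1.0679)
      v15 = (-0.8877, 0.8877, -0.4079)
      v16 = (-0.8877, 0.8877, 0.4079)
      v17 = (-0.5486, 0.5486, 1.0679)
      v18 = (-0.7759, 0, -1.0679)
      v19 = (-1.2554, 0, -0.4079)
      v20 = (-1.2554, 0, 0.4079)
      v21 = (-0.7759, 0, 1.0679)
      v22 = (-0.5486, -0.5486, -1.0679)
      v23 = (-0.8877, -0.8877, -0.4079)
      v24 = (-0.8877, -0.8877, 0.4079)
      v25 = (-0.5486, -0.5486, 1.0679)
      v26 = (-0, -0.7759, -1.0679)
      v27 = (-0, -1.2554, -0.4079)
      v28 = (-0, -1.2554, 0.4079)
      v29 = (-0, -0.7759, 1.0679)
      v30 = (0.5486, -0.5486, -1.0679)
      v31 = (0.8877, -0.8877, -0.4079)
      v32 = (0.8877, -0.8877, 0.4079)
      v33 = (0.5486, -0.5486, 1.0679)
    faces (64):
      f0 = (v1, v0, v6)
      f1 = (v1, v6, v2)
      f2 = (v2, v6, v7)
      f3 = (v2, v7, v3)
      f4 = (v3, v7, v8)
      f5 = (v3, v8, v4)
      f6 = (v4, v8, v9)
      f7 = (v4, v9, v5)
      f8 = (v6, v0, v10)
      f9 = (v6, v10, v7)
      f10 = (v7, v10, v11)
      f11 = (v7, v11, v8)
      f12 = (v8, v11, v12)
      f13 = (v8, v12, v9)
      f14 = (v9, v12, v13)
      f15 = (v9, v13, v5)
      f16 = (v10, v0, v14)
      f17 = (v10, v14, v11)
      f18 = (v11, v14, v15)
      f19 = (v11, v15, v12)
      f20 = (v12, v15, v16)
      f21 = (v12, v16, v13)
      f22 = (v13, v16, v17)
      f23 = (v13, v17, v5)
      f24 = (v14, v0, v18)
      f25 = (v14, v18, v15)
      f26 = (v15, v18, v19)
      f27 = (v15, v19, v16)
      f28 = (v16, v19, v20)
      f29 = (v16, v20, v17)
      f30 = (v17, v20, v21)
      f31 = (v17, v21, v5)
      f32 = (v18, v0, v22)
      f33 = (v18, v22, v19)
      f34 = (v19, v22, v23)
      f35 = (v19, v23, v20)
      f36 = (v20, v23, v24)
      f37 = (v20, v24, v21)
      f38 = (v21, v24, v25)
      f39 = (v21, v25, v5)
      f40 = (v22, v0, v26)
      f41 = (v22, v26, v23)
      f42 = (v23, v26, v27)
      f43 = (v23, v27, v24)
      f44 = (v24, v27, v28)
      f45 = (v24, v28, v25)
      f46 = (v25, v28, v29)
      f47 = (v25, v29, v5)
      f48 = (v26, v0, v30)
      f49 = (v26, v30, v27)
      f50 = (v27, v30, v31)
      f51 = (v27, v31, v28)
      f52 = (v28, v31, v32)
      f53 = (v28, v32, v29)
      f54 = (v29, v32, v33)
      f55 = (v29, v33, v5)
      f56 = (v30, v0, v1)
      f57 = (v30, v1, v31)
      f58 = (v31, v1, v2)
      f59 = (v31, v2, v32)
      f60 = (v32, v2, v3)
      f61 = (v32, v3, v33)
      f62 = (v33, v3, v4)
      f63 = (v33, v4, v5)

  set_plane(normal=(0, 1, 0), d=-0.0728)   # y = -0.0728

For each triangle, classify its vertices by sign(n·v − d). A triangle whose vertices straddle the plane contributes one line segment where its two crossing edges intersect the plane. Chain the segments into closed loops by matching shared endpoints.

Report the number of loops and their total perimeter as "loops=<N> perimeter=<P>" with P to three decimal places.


loops=1 perimeter=8.019

Straddling triangles (20 of 64):
  (v18,v0,v22) [++-] → (-0.0728, -0.0728, -1.28655)–(-0.745737, -0.0728, -1.0679)  len=0.7076
  (v18,v22,v19) [+-+] → (-0.745737, -0.0728, -1.0679)–(-1.16161, -0.0728, -0.495483)  len=0.7075
  (v19,v22,v23) [+--] → (-1.16161, -0.0728, -0.495483)–(-1.22525, -0.0728, -0.4079)  len=0.1083
  (v19,v23,v20) [+-+] → (-1.22525, -0.0728, -0.4079)–(-1.22525, -0.0728, 0.340996)  len=0.7489
  (v20,v23,v24) [+--] → (-1.22525, -0.0728, 0.340996)–(-1.22525, -0.0728, 0.4079)  len=0.0669
  (v20,v24,v21) [+-+] → (-1.22525, -0.0728, 0.4079)–(-0.785069, -0.0728, 1.01377)  len=0.7489
  (v21,v24,v25) [+--] → (-0.785069, -0.0728, 1.01377)–(-0.745737, -0.0728, 1.0679)  len=0.0669
  (v21,v25,v5) [+-+] → (-0.745737, -0.0728, 1.0679)–(-0.0728, -0.0728, 1.28655)  len=0.7076
  (v22,v0,v26) [-+-] → (-0.0728, -0.0728, -1.28655)–(0, -0.0728, -1.29635)  len=0.0735
  (v25,v29,v5) [--+] → (0, -0.0728, 1.29635)–(-0.0728, -0.0728, 1.28655)  len=0.0735
  (v26,v0,v30) [-+-] → (0, -0.0728, -1.29635)–(0.0728, -0.0728, -1.28655)  len=0.0735
  (v29,v33,v5) [--+] → (0.0728, -0.0728, 1.28655)–(0, -0.0728, 1.29635)  len=0.0735
  (v30,v0,v1) [-++] → (0.0728, -0.0728, -1.28655)–(0.745737, -0.0728, -1.0679)  len=0.7076
  (v30,v1,v31) [-+-] → (0.745737, -0.0728, -1.0679)–(0.785069, -0.0728, -1.01377)  len=0.0669
  (v31,v1,v2) [-++] → (0.785069, -0.0728, -1.01377)–(1.22525, -0.0728, -0.4079)  len=0.7489
  (v31,v2,v32) [-+-] → (1.22525, -0.0728, -0.4079)–(1.22525, -0.0728, -0.340996)  len=0.0669
  (v32,v2,v3) [-++] → (1.22525, -0.0728, -0.340996)–(1.22525, -0.0728, 0.4079)  len=0.7489
  (v32,v3,v33) [-+-] → (1.22525, -0.0728, 0.4079)–(1.16161, -0.0728, 0.495483)  len=0.1083
  (v33,v3,v4) [-++] → (1.16161, -0.0728, 0.495483)–(0.745737, -0.0728, 1.0679)  len=0.7075
  (v33,v4,v5) [-++] → (0.745737, -0.0728, 1.0679)–(0.0728, -0.0728, 1.28655)  len=0.7076

Chained into 1 loop(s):
  loop 1: 20 segments, perimeter = 8.0189
Total perimeter = 8.019


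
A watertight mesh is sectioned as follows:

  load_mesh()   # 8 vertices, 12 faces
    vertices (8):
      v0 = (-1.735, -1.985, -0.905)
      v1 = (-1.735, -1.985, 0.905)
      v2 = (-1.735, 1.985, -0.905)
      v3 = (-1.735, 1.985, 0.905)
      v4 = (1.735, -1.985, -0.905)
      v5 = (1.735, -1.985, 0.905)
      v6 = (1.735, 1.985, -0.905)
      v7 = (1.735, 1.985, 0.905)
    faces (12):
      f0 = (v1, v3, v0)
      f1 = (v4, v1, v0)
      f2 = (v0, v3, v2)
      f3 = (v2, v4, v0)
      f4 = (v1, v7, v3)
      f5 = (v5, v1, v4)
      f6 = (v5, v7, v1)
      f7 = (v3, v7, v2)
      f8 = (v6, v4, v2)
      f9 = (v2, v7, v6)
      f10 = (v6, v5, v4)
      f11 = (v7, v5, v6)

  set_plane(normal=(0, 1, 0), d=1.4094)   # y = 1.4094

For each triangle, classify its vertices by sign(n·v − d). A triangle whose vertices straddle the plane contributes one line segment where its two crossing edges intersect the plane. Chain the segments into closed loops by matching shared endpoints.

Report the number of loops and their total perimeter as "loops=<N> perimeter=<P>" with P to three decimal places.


Straddling triangles (8 of 12):
  (v1,v3,v0) [-+-] → (-1.735, 1.4094, 0.905)–(-1.735, 1.4094, 0.642573)  len=0.2624
  (v0,v3,v2) [-++] → (-1.735, 1.4094, 0.642573)–(-1.735, 1.4094, -0.905)  len=1.5476
  (v2,v4,v0) [+--] → (-1.23189, 1.4094, -0.905)–(-1.735, 1.4094, -0.905)  len=0.5031
  (v1,v7,v3) [-++] → (1.23189, 1.4094, 0.905)–(-1.735, 1.4094, 0.905)  len=2.9669
  (v5,v7,v1) [-+-] → (1.735, 1.4094, 0.905)–(1.23189, 1.4094, 0.905)  len=0.5031
  (v6,v4,v2) [+-+] → (1.735, 1.4094, -0.905)–(-1.23189, 1.4094, -0.905)  len=2.9669
  (v6,v5,v4) [+--] → (1.735, 1.4094, -0.642573)–(1.735, 1.4094, -0.905)  len=0.2624
  (v7,v5,v6) [+-+] → (1.735, 1.4094, 0.905)–(1.735, 1.4094, -0.642573)  len=1.5476

Chained into 1 loop(s):
  loop 1: 8 segments, perimeter = 10.5600
Total perimeter = 10.560

loops=1 perimeter=10.560


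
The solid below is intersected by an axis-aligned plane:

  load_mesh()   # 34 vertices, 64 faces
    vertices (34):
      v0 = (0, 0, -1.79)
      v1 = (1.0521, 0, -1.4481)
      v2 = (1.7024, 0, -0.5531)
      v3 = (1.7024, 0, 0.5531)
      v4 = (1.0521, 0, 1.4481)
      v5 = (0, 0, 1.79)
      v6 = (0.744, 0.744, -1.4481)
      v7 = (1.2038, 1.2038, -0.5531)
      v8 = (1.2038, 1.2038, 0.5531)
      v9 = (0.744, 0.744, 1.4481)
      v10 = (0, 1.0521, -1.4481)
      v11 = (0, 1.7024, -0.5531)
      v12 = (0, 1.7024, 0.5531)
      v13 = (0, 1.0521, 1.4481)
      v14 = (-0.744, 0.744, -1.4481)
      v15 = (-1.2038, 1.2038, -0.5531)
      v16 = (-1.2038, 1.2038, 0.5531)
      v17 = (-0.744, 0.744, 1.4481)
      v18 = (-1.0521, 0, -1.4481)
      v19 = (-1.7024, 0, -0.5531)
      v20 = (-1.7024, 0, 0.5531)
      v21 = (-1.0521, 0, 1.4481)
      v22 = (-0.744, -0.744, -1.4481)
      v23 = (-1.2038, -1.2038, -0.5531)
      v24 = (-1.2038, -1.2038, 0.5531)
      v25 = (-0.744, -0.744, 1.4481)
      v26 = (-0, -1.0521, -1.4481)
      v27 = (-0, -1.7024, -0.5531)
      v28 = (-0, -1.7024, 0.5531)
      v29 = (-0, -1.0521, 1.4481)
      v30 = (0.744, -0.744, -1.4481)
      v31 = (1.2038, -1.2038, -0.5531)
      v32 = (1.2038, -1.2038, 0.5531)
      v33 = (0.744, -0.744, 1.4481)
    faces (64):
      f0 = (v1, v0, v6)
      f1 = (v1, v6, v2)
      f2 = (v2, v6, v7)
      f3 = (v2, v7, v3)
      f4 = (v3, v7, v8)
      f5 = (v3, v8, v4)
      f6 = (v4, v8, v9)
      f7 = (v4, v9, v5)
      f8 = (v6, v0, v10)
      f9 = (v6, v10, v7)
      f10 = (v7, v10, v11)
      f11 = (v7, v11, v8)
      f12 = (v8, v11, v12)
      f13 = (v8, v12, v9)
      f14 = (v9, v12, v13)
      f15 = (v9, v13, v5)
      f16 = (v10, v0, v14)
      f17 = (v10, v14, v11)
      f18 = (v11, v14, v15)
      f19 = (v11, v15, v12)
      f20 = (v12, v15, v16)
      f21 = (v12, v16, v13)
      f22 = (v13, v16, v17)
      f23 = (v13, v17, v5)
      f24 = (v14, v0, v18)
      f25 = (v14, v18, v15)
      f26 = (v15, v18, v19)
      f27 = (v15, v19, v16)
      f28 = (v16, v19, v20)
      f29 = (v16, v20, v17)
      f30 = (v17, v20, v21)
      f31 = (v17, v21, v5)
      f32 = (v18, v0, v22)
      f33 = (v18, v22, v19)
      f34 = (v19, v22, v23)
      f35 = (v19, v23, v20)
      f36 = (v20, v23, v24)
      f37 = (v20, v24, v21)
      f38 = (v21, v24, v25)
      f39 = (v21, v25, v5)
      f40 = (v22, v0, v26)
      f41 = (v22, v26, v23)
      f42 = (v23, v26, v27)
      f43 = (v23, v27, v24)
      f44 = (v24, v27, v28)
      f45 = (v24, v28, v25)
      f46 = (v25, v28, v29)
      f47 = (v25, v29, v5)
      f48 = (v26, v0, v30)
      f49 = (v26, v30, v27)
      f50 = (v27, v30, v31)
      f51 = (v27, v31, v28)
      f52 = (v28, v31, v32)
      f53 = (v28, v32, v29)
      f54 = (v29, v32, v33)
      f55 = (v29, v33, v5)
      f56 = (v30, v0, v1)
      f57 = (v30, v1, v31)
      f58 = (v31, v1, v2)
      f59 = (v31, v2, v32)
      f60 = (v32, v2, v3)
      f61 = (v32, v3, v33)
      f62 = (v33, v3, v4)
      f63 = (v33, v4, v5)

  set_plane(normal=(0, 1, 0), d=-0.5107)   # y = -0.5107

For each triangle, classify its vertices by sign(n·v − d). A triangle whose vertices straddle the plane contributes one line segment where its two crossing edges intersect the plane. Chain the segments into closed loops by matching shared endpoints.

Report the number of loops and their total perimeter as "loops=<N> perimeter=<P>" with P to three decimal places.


loops=1 perimeter=10.086

Straddling triangles (20 of 64):
  (v18,v0,v22) [++-] → (-0.5107, -0.5107, -1.55531)–(-0.840613, -0.5107, -1.4481)  len=0.3469
  (v18,v22,v19) [+-+] → (-0.840613, -0.5107, -1.4481)–(-1.04453, -0.5107, -1.16745)  len=0.3469
  (v19,v22,v23) [+--] → (-1.04453, -0.5107, -1.16745)–(-1.49087, -0.5107, -0.5531)  len=0.7594
  (v19,v23,v20) [+-+] → (-1.49087, -0.5107, -0.5531)–(-1.49087, -0.5107, 0.0838058)  len=0.6369
  (v20,v23,v24) [+--] → (-1.49087, -0.5107, 0.0838058)–(-1.49087, -0.5107, 0.5531)  len=0.4693
  (v20,v24,v21) [+-+] → (-1.49087, -0.5107, 0.5531)–(-1.11646, -0.5107, 1.06841)  len=0.6370
  (v21,v24,v25) [+--] → (-1.11646, -0.5107, 1.06841)–(-0.840613, -0.5107, 1.4481)  len=0.4693
  (v21,v25,v5) [+-+] → (-0.840613, -0.5107, 1.4481)–(-0.5107, -0.5107, 1.55531)  len=0.3469
  (v22,v0,v26) [-+-] → (-0.5107, -0.5107, -1.55531)–(0, -0.5107, -1.62404)  len=0.5153
  (v25,v29,v5) [--+] → (0, -0.5107, 1.62404)–(-0.5107, -0.5107, 1.55531)  len=0.5153
  (v26,v0,v30) [-+-] → (0, -0.5107, -1.62404)–(0.5107, -0.5107, -1.55531)  len=0.5153
  (v29,v33,v5) [--+] → (0.5107, -0.5107, 1.55531)–(0, -0.5107, 1.62404)  len=0.5153
  (v30,v0,v1) [-++] → (0.5107, -0.5107, -1.55531)–(0.840613, -0.5107, -1.4481)  len=0.3469
  (v30,v1,v31) [-+-] → (0.840613, -0.5107, -1.4481)–(1.11646, -0.5107, -1.06841)  len=0.4693
  (v31,v1,v2) [-++] → (1.11646, -0.5107, -1.06841)–(1.49087, -0.5107, -0.5531)  len=0.6370
  (v31,v2,v32) [-+-] → (1.49087, -0.5107, -0.5531)–(1.49087, -0.5107, -0.0838058)  len=0.4693
  (v32,v2,v3) [-++] → (1.49087, -0.5107, -0.0838058)–(1.49087, -0.5107, 0.5531)  len=0.6369
  (v32,v3,v33) [-+-] → (1.49087, -0.5107, 0.5531)–(1.04453, -0.5107, 1.16745)  len=0.7594
  (v33,v3,v4) [-++] → (1.04453, -0.5107, 1.16745)–(0.840613, -0.5107, 1.4481)  len=0.3469
  (v33,v4,v5) [-++] → (0.840613, -0.5107, 1.4481)–(0.5107, -0.5107, 1.55531)  len=0.3469

Chained into 1 loop(s):
  loop 1: 20 segments, perimeter = 10.0863
Total perimeter = 10.086


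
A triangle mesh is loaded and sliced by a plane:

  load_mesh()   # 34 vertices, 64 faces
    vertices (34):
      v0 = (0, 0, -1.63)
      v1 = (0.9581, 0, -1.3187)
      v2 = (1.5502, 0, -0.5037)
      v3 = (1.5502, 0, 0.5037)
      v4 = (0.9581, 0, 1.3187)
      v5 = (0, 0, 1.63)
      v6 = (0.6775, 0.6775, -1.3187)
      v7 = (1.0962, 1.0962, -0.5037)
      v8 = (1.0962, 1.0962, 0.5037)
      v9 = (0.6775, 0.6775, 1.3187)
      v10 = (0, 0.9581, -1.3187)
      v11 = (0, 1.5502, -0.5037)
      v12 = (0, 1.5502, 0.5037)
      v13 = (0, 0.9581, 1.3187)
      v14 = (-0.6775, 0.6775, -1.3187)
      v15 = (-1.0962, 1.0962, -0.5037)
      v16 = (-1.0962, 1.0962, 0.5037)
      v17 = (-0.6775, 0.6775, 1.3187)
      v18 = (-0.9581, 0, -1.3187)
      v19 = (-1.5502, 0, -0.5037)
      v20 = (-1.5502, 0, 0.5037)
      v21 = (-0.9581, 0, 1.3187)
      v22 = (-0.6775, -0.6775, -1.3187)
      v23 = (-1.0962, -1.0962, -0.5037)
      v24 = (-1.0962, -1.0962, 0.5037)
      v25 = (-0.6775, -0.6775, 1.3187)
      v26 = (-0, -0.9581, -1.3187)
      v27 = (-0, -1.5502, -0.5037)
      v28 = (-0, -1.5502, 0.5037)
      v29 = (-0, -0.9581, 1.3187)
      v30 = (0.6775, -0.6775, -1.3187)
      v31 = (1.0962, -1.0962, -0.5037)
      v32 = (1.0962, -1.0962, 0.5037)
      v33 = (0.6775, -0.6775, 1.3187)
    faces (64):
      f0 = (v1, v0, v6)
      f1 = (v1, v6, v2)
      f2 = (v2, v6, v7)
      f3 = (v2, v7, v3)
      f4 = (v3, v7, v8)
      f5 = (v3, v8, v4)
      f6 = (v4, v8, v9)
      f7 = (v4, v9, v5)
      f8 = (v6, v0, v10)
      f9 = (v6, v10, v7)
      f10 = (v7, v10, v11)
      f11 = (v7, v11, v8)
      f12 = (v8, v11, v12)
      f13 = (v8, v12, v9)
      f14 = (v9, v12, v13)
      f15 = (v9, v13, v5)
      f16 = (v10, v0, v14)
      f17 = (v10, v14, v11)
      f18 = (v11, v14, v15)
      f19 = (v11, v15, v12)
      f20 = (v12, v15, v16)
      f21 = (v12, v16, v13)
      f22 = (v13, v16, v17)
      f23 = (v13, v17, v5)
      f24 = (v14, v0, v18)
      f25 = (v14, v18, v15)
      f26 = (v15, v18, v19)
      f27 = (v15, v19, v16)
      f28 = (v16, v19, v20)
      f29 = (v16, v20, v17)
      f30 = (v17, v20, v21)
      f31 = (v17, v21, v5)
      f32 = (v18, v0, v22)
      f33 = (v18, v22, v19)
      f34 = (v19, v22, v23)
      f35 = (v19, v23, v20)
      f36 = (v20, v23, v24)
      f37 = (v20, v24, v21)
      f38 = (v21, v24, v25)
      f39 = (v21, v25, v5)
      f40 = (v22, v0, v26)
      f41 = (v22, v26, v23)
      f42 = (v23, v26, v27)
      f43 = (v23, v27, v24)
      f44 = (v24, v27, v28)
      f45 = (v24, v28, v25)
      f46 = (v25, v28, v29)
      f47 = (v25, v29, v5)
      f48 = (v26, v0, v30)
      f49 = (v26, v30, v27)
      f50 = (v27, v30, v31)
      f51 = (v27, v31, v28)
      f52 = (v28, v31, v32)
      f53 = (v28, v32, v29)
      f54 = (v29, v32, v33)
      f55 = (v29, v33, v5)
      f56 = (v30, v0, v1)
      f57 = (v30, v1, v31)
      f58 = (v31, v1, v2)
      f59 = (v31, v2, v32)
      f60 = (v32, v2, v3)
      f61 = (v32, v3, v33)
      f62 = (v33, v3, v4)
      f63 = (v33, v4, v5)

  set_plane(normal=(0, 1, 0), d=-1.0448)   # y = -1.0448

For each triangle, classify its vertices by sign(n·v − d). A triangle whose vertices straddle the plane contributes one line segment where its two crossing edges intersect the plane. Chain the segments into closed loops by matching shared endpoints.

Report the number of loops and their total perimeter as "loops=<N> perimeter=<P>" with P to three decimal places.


Straddling triangles (18 of 64):
  (v19,v22,v23) [++-] → (-1.0448, -1.0448, -0.60375)–(-1.11749, -1.0448, -0.5037)  len=0.1237
  (v19,v23,v20) [+-+] → (-1.11749, -1.0448, -0.5037)–(-1.11749, -1.0448, -0.456464)  len=0.0472
  (v20,v23,v24) [+--] → (-1.11749, -1.0448, -0.456464)–(-1.11749, -1.0448, 0.5037)  len=0.9602
  (v20,v24,v21) [+-+] → (-1.11749, -1.0448, 0.5037)–(-1.08972, -1.0448, 0.541915)  len=0.0472
  (v21,v24,v25) [+-+] → (-1.08972, -1.0448, 0.541915)–(-1.0448, -1.0448, 0.60375)  len=0.0764
  (v22,v26,v23) [++-] → (-0.688201, -1.0448, -0.807038)–(-1.0448, -1.0448, -0.60375)  len=0.4105
  (v23,v26,v27) [-+-] → (-0.688201, -1.0448, -0.807038)–(0, -1.0448, -1.19936)  len=0.7922
  (v24,v28,v25) [--+] → (-0.392355, -1.0448, 0.975685)–(-1.0448, -1.0448, 0.60375)  len=0.7510
  (v25,v28,v29) [+-+] → (-0.392355, -1.0448, 0.975685)–(0, -1.0448, 1.19936)  len=0.4516
  (v26,v30,v27) [++-] → (0.392355, -1.0448, -0.975685)–(0, -1.0448, -1.19936)  len=0.4516
  (v27,v30,v31) [-+-] → (0.392355, -1.0448, -0.975685)–(1.0448, -1.0448, -0.60375)  len=0.7510
  (v28,v32,v29) [--+] → (0.688201, -1.0448, 0.807038)–(0, -1.0448, 1.19936)  len=0.7922
  (v29,v32,v33) [+-+] → (0.688201, -1.0448, 0.807038)–(1.0448, -1.0448, 0.60375)  len=0.4105
  (v30,v1,v31) [++-] → (1.08972, -1.0448, -0.541915)–(1.0448, -1.0448, -0.60375)  len=0.0764
  (v31,v1,v2) [-++] → (1.08972, -1.0448, -0.541915)–(1.11749, -1.0448, -0.5037)  len=0.0472
  (v31,v2,v32) [-+-] → (1.11749, -1.0448, -0.5037)–(1.11749, -1.0448, 0.456464)  len=0.9602
  (v32,v2,v3) [-++] → (1.11749, -1.0448, 0.456464)–(1.11749, -1.0448, 0.5037)  len=0.0472
  (v32,v3,v33) [-++] → (1.11749, -1.0448, 0.5037)–(1.0448, -1.0448, 0.60375)  len=0.1237

Chained into 1 loop(s):
  loop 1: 18 segments, perimeter = 7.3201
Total perimeter = 7.320

loops=1 perimeter=7.320


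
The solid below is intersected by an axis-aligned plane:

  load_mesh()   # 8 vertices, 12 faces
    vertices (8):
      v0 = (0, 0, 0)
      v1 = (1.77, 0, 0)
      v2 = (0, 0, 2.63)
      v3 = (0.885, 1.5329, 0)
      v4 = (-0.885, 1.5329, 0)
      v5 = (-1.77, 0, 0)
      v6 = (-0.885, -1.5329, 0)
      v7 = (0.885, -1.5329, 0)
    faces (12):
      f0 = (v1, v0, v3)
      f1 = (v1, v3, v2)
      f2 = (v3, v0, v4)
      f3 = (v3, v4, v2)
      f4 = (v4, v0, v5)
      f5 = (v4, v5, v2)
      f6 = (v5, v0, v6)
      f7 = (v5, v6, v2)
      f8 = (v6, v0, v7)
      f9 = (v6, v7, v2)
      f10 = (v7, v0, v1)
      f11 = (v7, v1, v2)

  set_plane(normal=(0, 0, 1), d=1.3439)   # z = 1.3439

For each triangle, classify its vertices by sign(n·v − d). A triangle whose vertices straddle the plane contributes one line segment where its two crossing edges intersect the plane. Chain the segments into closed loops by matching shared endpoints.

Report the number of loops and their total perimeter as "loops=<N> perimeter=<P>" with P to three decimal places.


Straddling triangles (6 of 12):
  (v1,v3,v2) [--+] → (0.432775, 0.749606, 1.3439)–(0.86555, 0, 1.3439)  len=0.8656
  (v3,v4,v2) [--+] → (-0.432775, 0.749606, 1.3439)–(0.432775, 0.749606, 1.3439)  len=0.8656
  (v4,v5,v2) [--+] → (-0.86555, 0, 1.3439)–(-0.432775, 0.749606, 1.3439)  len=0.8656
  (v5,v6,v2) [--+] → (-0.432775, -0.749606, 1.3439)–(-0.86555, 0, 1.3439)  len=0.8656
  (v6,v7,v2) [--+] → (0.432775, -0.749606, 1.3439)–(-0.432775, -0.749606, 1.3439)  len=0.8656
  (v7,v1,v2) [--+] → (0.86555, 0, 1.3439)–(0.432775, -0.749606, 1.3439)  len=0.8656

Chained into 1 loop(s):
  loop 1: 6 segments, perimeter = 5.1934
Total perimeter = 5.193

loops=1 perimeter=5.193


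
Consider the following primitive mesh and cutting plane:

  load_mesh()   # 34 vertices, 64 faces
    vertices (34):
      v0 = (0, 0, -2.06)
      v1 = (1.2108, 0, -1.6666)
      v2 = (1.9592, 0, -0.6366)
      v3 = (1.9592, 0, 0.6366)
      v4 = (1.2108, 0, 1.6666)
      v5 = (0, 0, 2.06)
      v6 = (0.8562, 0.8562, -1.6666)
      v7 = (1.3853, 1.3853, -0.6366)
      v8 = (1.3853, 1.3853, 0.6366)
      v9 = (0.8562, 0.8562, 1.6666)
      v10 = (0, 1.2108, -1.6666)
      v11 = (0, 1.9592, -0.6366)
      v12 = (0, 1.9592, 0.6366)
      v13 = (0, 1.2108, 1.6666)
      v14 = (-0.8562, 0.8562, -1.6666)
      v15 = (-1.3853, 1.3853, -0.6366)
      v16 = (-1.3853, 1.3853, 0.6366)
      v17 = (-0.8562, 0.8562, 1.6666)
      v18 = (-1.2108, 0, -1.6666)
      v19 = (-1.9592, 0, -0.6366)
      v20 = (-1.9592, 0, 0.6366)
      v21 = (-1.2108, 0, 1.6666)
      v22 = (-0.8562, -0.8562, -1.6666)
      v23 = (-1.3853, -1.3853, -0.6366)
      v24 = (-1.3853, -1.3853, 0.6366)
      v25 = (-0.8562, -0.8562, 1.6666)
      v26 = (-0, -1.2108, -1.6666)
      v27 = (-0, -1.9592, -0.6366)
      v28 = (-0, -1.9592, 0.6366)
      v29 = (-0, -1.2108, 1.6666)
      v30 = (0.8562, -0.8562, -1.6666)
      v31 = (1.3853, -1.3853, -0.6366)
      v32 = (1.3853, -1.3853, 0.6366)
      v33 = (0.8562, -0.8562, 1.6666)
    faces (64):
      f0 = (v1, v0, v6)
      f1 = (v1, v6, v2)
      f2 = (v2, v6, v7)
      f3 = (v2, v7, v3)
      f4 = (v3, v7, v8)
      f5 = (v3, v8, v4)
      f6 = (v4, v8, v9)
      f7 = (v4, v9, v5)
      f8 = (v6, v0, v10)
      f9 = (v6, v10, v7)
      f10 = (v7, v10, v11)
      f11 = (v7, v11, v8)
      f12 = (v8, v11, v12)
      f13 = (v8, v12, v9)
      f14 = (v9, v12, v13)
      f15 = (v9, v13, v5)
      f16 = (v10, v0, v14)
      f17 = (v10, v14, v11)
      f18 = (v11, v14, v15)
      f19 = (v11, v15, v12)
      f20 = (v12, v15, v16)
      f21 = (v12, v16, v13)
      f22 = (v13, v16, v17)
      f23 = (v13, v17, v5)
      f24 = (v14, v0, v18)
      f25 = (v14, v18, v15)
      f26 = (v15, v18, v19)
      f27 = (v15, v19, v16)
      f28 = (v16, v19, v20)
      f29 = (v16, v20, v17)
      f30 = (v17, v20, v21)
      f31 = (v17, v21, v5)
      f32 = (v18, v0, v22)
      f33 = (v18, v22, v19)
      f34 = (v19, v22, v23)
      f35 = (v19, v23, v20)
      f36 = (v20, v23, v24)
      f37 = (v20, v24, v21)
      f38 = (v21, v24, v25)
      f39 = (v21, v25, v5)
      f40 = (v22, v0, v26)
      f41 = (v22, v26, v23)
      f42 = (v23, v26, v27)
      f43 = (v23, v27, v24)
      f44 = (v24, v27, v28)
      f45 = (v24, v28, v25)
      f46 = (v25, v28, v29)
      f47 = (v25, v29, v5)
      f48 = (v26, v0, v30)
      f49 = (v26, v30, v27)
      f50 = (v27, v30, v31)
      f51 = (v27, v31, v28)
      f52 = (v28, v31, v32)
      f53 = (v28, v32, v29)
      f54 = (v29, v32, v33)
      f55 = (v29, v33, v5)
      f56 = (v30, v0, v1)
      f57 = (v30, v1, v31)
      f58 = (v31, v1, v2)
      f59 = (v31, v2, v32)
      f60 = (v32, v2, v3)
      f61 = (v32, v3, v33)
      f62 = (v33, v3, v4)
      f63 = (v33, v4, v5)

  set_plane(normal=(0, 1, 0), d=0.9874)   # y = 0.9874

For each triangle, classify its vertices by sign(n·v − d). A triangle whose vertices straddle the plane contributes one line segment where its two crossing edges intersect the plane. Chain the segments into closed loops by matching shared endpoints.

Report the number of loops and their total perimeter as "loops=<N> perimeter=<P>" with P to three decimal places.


Straddling triangles (20 of 64):
  (v2,v6,v7) [--+] → (0.9874, 0.9874, -1.41119)–(1.55014, 0.9874, -0.6366)  len=0.9574
  (v2,v7,v3) [-+-] → (1.55014, 0.9874, -0.6366)–(1.55014, 0.9874, -0.270899)  len=0.3657
  (v3,v7,v8) [-++] → (1.55014, 0.9874, -0.270899)–(1.55014, 0.9874, 0.6366)  len=0.9075
  (v3,v8,v4) [-+-] → (1.55014, 0.9874, 0.6366)–(1.33518, 0.9874, 0.932447)  len=0.3657
  (v4,v8,v9) [-+-] → (1.33518, 0.9874, 0.932447)–(0.9874, 0.9874, 1.41119)  len=0.5917
  (v6,v0,v10) [--+] → (0, 0.9874, -1.73918)–(0.539411, 0.9874, -1.6666)  len=0.5443
  (v6,v10,v7) [-++] → (0.539411, 0.9874, -1.6666)–(0.9874, 0.9874, -1.41119)  len=0.5157
  (v8,v12,v9) [++-] → (0.754356, 0.9874, 1.54408)–(0.9874, 0.9874, 1.41119)  len=0.2683
  (v9,v12,v13) [-++] → (0.754356, 0.9874, 1.54408)–(0.539411, 0.9874, 1.6666)  len=0.2474
  (v9,v13,v5) [-+-] → (0.539411, 0.9874, 1.6666)–(0, 0.9874, 1.73918)  len=0.5443
  (v10,v0,v14) [+--] → (0, 0.9874, -1.73918)–(-0.539411, 0.9874, -1.6666)  len=0.5443
  (v10,v14,v11) [+-+] → (-0.539411, 0.9874, -1.6666)–(-0.754356, 0.9874, -1.54408)  len=0.2474
  (v11,v14,v15) [+-+] → (-0.754356, 0.9874, -1.54408)–(-0.9874, 0.9874, -1.41119)  len=0.2683
  (v13,v16,v17) [++-] → (-0.9874, 0.9874, 1.41119)–(-0.539411, 0.9874, 1.6666)  len=0.5157
  (v13,v17,v5) [+--] → (-0.539411, 0.9874, 1.6666)–(0, 0.9874, 1.73918)  len=0.5443
  (v14,v18,v15) [--+] → (-1.33518, 0.9874, -0.932447)–(-0.9874, 0.9874, -1.41119)  len=0.5917
  (v15,v18,v19) [+--] → (-1.33518, 0.9874, -0.932447)–(-1.55014, 0.9874, -0.6366)  len=0.3657
  (v15,v19,v16) [+-+] → (-1.55014, 0.9874, -0.6366)–(-1.55014, 0.9874, 0.270899)  len=0.9075
  (v16,v19,v20) [+--] → (-1.55014, 0.9874, 0.270899)–(-1.55014, 0.9874, 0.6366)  len=0.3657
  (v16,v20,v17) [+--] → (-1.55014, 0.9874, 0.6366)–(-0.9874, 0.9874, 1.41119)  len=0.9574

Chained into 1 loop(s):
  loop 1: 20 segments, perimeter = 10.6159
Total perimeter = 10.616

loops=1 perimeter=10.616


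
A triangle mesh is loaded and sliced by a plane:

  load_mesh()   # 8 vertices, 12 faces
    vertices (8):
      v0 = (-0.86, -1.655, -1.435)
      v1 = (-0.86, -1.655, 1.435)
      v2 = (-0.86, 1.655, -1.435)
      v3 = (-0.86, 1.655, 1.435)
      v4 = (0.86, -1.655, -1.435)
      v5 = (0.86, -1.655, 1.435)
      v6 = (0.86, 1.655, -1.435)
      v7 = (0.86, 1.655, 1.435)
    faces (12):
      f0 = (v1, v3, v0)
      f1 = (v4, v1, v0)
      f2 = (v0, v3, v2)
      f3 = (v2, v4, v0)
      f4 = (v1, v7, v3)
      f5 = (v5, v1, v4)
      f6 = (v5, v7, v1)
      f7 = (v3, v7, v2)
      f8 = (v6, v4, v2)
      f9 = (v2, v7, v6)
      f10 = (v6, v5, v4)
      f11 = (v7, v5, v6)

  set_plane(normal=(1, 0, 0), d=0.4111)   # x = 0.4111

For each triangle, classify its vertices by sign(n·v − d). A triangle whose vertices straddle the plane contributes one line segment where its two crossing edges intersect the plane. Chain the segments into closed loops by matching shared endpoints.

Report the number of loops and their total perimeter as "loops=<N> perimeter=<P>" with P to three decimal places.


Straddling triangles (8 of 12):
  (v4,v1,v0) [+--] → (0.4111, -1.655, -0.685963)–(0.4111, -1.655, -1.435)  len=0.7490
  (v2,v4,v0) [-+-] → (0.4111, -0.791128, -1.435)–(0.4111, -1.655, -1.435)  len=0.8639
  (v1,v7,v3) [-+-] → (0.4111, 0.791128, 1.435)–(0.4111, 1.655, 1.435)  len=0.8639
  (v5,v1,v4) [+-+] → (0.4111, -1.655, 1.435)–(0.4111, -1.655, -0.685963)  len=2.1210
  (v5,v7,v1) [++-] → (0.4111, 0.791128, 1.435)–(0.4111, -1.655, 1.435)  len=2.4461
  (v3,v7,v2) [-+-] → (0.4111, 1.655, 1.435)–(0.4111, 1.655, 0.685963)  len=0.7490
  (v6,v4,v2) [++-] → (0.4111, -0.791128, -1.435)–(0.4111, 1.655, -1.435)  len=2.4461
  (v2,v7,v6) [-++] → (0.4111, 1.655, 0.685963)–(0.4111, 1.655, -1.435)  len=2.1210

Chained into 1 loop(s):
  loop 1: 8 segments, perimeter = 12.3600
Total perimeter = 12.360

loops=1 perimeter=12.360


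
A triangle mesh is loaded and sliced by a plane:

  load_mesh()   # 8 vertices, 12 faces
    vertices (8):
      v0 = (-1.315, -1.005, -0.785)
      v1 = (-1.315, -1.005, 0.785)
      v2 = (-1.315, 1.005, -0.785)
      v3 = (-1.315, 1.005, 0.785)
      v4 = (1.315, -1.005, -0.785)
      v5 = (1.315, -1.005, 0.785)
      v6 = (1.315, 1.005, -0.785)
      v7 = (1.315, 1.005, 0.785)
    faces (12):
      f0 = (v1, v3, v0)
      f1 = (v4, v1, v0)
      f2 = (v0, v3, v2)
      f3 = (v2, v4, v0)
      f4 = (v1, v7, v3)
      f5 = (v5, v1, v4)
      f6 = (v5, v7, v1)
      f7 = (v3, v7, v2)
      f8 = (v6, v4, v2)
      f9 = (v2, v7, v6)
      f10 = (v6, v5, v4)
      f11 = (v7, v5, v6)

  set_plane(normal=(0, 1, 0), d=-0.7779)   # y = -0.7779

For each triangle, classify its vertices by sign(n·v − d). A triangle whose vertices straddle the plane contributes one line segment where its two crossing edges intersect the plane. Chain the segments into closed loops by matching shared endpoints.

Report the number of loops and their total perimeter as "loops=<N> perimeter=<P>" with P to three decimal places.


loops=1 perimeter=8.400

Straddling triangles (8 of 12):
  (v1,v3,v0) [-+-] → (-1.315, -0.7779, 0.785)–(-1.315, -0.7779, -0.607613)  len=1.3926
  (v0,v3,v2) [-++] → (-1.315, -0.7779, -0.607613)–(-1.315, -0.7779, -0.785)  len=0.1774
  (v2,v4,v0) [+--] → (1.01785, -0.7779, -0.785)–(-1.315, -0.7779, -0.785)  len=2.3328
  (v1,v7,v3) [-++] → (-1.01785, -0.7779, 0.785)–(-1.315, -0.7779, 0.785)  len=0.2972
  (v5,v7,v1) [-+-] → (1.315, -0.7779, 0.785)–(-1.01785, -0.7779, 0.785)  len=2.3328
  (v6,v4,v2) [+-+] → (1.315, -0.7779, -0.785)–(1.01785, -0.7779, -0.785)  len=0.2972
  (v6,v5,v4) [+--] → (1.315, -0.7779, 0.607613)–(1.315, -0.7779, -0.785)  len=1.3926
  (v7,v5,v6) [+-+] → (1.315, -0.7779, 0.785)–(1.315, -0.7779, 0.607613)  len=0.1774

Chained into 1 loop(s):
  loop 1: 8 segments, perimeter = 8.4000
Total perimeter = 8.400


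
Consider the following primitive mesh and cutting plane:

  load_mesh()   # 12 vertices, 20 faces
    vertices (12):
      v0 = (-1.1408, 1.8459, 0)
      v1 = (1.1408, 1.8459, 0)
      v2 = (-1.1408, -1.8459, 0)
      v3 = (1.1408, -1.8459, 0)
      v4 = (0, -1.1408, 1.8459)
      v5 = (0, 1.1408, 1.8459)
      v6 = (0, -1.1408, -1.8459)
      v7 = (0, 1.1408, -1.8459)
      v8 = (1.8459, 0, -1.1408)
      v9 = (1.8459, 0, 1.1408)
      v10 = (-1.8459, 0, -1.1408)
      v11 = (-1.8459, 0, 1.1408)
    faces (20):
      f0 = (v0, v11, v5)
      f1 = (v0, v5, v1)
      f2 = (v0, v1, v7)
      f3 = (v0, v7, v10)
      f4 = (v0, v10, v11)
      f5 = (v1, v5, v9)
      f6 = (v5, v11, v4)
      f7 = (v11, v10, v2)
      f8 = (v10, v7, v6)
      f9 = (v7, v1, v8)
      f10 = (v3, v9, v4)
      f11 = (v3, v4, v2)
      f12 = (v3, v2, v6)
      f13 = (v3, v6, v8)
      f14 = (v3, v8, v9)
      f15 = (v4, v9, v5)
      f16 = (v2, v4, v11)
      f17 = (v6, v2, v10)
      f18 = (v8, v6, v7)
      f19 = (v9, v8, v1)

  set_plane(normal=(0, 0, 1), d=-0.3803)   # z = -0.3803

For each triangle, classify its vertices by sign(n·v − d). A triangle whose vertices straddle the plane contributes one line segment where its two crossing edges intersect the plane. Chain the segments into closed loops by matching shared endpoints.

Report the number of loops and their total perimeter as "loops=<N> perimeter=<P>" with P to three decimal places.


Straddling triangles (10 of 20):
  (v0,v1,v7) [++-] → (0.905768, 1.70063, -0.3803)–(-0.905768, 1.70063, -0.3803)  len=1.8115
  (v0,v7,v10) [+--] → (-0.905768, 1.70063, -0.3803)–(-1.37585, 1.23055, -0.3803)  len=0.6648
  (v0,v10,v11) [+-+] → (-1.37585, 1.23055, -0.3803)–(-1.8459, 0, -0.3803)  len=1.3173
  (v11,v10,v2) [+-+] → (-1.8459, 0, -0.3803)–(-1.37585, -1.23055, -0.3803)  len=1.3173
  (v7,v1,v8) [-+-] → (0.905768, 1.70063, -0.3803)–(1.37585, 1.23055, -0.3803)  len=0.6648
  (v3,v2,v6) [++-] → (-0.905768, -1.70063, -0.3803)–(0.905768, -1.70063, -0.3803)  len=1.8115
  (v3,v6,v8) [+--] → (0.905768, -1.70063, -0.3803)–(1.37585, -1.23055, -0.3803)  len=0.6648
  (v3,v8,v9) [+-+] → (1.37585, -1.23055, -0.3803)–(1.8459, 0, -0.3803)  len=1.3173
  (v6,v2,v10) [-+-] → (-0.905768, -1.70063, -0.3803)–(-1.37585, -1.23055, -0.3803)  len=0.6648
  (v9,v8,v1) [+-+] → (1.8459, 0, -0.3803)–(1.37585, 1.23055, -0.3803)  len=1.3173

Chained into 1 loop(s):
  loop 1: 10 segments, perimeter = 11.5513
Total perimeter = 11.551

loops=1 perimeter=11.551
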